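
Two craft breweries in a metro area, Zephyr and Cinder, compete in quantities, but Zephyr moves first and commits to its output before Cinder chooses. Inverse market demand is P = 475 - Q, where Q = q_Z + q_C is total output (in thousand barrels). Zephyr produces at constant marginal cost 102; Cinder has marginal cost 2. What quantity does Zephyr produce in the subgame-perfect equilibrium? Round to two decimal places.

136.50

Solve by backward induction. Given q_Z, the follower Cinder maximises π_C = (475 - q_Z - q_C)q_C - 2q_C.
∂π_C/∂q_C = 473 - q_Z - 2q_C = 0 gives the reaction function q_C = (473 - q_Z)/2.
The leader anticipates this reaction. Substituting into P = 475 - Q gives P = 477/2 - (1/2)q_Z, so π_Z = (477/2 - (1/2)q_Z)q_Z - 102q_Z.
Leader FOC: 273/2 - q_Z = 0, so q_Z = 273/2.
Then q_C = (473 - 273/2)/2 = 673/4.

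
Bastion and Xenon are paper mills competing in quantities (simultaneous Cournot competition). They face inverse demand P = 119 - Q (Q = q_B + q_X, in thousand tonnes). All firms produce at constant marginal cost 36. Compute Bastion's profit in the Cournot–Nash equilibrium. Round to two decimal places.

A representative firm's profit is π_i = q_i(119 - Q) - 36q_i.
First-order condition (treating rivals' output as given): 83 - 2q_i - q_j = 0.
With identical firms every q_j equals q_i, so q_j = q_i and 83 = 3q_i, giving q_i = 83/3.
Price P = 119 - 166/3 = 191/3.
Bastion's profit: (191/3 - 36)·(83/3) = 765.4444.

765.44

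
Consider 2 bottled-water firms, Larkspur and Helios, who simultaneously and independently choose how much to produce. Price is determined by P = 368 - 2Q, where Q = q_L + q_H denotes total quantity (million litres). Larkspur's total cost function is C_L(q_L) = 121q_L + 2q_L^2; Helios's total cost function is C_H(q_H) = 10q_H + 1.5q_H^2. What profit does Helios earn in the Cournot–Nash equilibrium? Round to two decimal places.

7270.40

Larkspur's profit: π_L = (368 - 2Q)q_L - (121q_L + 2q_L²). Setting ∂π_L/∂q_L = 0: 247 - 8q_L - 2(q_H) = 0.
Helios's first-order condition: 358 - 7q_H - 2(q_L) = 0.
Best responses: q_L = (247 - 2q_H)/8, q_H = (358 - 2q_L)/7.
Substituting one into the other gives q_L = 1013/52 and q_H = 1185/26.
Price P = 368 - 2·65.0577 = 237.8846.
Helios's profit: 237.8846·(1185/26) - 10·(1185/26) - (3/2)(1185/26)² = 7270.3957.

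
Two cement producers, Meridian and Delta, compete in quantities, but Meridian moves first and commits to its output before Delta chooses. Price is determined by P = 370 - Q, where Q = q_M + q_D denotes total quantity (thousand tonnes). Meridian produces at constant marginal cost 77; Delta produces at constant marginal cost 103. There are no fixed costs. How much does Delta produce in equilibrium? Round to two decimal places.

Solve by backward induction. Given q_M, the follower Delta maximises π_D = (370 - q_M - q_D)q_D - 103q_D.
Setting the follower's marginal profit to zero, 267 - q_M - 2q_D = 0, i.e. q_D = (267 - q_M)/2.
Meridian substitutes q_D(q_M) into its own profit: π_M = q_M(370 - q_M - (267 - q_M)/2) - 77q_M = (473/2 - (1/2)q_M)q_M - 77q_M.
Maximising: ∂π_M/∂q_M = 319/2 - q_M = 0, giving q_M = 319/2.
Then q_D = (267 - 319/2)/2 = 215/4.

53.75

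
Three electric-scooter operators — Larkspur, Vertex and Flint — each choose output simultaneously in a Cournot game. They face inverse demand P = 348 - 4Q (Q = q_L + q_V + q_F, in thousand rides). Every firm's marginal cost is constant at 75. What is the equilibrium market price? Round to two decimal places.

A representative firm's profit is π_i = q_i(348 - 4Q) - 75q_i.
First-order condition (treating rivals' output as given): 273 - 8q_i - 4·Σ_{j≠i} q_j = 0.
With identical firms every q_j equals q_i, so Σ_{j≠i} q_j = 2q_i and 273 = 16q_i, giving q_i = 273/16.
Total output Q = 819/16, so price P = 348 - 4·(819/16) = 573/4.

143.25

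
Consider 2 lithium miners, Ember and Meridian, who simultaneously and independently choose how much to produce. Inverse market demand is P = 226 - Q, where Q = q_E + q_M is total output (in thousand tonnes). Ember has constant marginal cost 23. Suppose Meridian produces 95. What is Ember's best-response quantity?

54

With the rival's output fixed at 95, Ember's profit is π_E = (226 - 95 - q_E)q_E - (23q_E) = (131 - q_E)q_E - (23q_E).
∂π_E/∂q_E = 108 - 2q_E = 0, so q_E = 54.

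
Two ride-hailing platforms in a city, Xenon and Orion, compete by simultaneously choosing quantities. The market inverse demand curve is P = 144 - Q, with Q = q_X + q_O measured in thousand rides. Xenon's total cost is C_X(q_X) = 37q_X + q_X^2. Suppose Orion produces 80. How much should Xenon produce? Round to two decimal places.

6.75

With the rival's output fixed at 80, Xenon's profit is π_X = (144 - 80 - q_X)q_X - (37q_X + q_X²) = (64 - q_X)q_X - (37q_X + q_X²).
∂π_X/∂q_X = 27 - 4q_X = 0, so q_X = 27/4.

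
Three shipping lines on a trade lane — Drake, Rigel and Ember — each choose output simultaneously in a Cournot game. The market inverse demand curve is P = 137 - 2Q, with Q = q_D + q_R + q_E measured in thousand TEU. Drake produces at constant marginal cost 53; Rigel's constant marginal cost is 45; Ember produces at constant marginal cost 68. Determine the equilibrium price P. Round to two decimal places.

Drake's profit: π_D = (137 - 2Q)q_D - (53q_D). Setting ∂π_D/∂q_D = 0: 84 - 4q_D - 2(q_R + q_E) = 0.
Rigel's first-order condition: 92 - 4q_R - 2(q_D + q_E) = 0.
Ember's first-order condition: 69 - 4q_E - 2(q_D + q_R) = 0.
Summing all 3 equations gives 245 − 8Q = 0, hence Q = 245/8.
Back-substituting: q_D = (84 − 245/4)/2 = 91/8, q_R = (92 − 245/4)/2 = 123/8, q_E = (69 − 245/4)/2 = 31/8.
Total output Q = 245/8, so price P = 137 - 2·(245/8) = 303/4.

75.75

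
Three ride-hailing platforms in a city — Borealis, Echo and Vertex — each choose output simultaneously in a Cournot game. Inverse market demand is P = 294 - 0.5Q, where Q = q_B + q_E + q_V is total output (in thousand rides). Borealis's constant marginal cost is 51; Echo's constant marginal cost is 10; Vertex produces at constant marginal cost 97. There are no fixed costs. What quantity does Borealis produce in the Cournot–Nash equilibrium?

Borealis's profit: π_B = (294 - 0.5Q)q_B - (51q_B). Setting ∂π_B/∂q_B = 0: 243 - q_B - (1/2)(q_E + q_V) = 0.
Echo's first-order condition: 284 - q_E - (1/2)(q_B + q_V) = 0.
Vertex's profit: π_V = (294 - 0.5Q)q_V - (97q_V). Setting ∂π_V/∂q_V = 0: 197 - q_V - (1/2)(q_B + q_E) = 0.
Summing all 3 equations gives 724 − 2Q = 0, hence Q = 362.
Back-substituting: q_B = (243 − 181)/(1/2) = 124, q_E = (284 − 181)/(1/2) = 206, q_V = (197 − 181)/(1/2) = 32.

124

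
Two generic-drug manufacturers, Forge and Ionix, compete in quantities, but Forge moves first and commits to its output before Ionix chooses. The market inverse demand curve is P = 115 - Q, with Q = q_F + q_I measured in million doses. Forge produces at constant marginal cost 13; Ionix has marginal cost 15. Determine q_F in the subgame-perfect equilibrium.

52

Solve by backward induction. Given q_F, the follower Ionix maximises π_I = (115 - q_F - q_I)q_I - 15q_I.
Setting the follower's marginal profit to zero, 100 - q_F - 2q_I = 0, i.e. q_I = (100 - q_F)/2.
The leader anticipates this reaction. Substituting into P = 115 - Q gives P = 65 - (1/2)q_F, so π_F = (65 - (1/2)q_F)q_F - 13q_F.
Maximising: ∂π_F/∂q_F = 52 - q_F = 0, giving q_F = 52.
Then q_I = (100 - 52)/2 = 24.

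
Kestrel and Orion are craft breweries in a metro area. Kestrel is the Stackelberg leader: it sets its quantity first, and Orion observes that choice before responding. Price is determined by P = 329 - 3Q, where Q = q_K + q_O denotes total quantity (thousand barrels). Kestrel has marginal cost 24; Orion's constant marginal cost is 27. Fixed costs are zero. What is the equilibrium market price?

Solve by backward induction. Given q_K, the follower Orion maximises π_O = (329 - 3q_K - 3q_O)q_O - 27q_O.
∂π_O/∂q_O = 302 - 3q_K - 6q_O = 0 gives the reaction function q_O = (302 - 3q_K)/6.
The leader anticipates this reaction. Substituting into P = 329 - 3Q gives P = 178 - (3/2)q_K, so π_K = (178 - (3/2)q_K)q_K - 24q_K.
Maximising: ∂π_K/∂q_K = 154 - 3q_K = 0, giving q_K = 154/3.
Then q_O = (302 - 3·(154/3))/6 = 74/3.
Total output Q = 76, so price P = 329 - 3·76 = 101.

101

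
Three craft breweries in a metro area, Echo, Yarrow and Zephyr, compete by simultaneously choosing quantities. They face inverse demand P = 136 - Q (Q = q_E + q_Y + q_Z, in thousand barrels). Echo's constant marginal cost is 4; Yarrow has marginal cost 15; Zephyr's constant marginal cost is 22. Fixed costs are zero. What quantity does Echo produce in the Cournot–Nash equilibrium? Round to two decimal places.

40.25

Echo's profit: π_E = (136 - Q)q_E - (4q_E). Setting ∂π_E/∂q_E = 0: 132 - 2q_E - (q_Y + q_Z) = 0.
Yarrow's profit: π_Y = (136 - Q)q_Y - (15q_Y). Setting ∂π_Y/∂q_Y = 0: 121 - 2q_Y - (q_E + q_Z) = 0.
Zephyr's first-order condition: 114 - 2q_Z - (q_E + q_Y) = 0.
Summing all 3 equations gives 367 − 4Q = 0, hence Q = 367/4.
Back-substituting: q_E = (132 − 367/4) = 161/4, q_Y = (121 − 367/4) = 117/4, q_Z = (114 − 367/4) = 89/4.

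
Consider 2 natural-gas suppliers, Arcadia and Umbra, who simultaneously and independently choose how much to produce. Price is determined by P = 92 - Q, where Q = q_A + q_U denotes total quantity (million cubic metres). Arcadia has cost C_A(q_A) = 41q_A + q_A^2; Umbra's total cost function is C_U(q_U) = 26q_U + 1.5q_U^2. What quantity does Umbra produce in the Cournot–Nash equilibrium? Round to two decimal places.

Arcadia's profit: π_A = (92 - Q)q_A - (41q_A + q_A²). Setting ∂π_A/∂q_A = 0: 51 - 4q_A - (q_U) = 0.
Umbra's first-order condition: 66 - 5q_U - (q_A) = 0.
So q_A = (51 - q_U)/4 and q_U = (66 - q_A)/5.
Substituting one into the other gives q_A = 189/19 and q_U = 213/19.

11.21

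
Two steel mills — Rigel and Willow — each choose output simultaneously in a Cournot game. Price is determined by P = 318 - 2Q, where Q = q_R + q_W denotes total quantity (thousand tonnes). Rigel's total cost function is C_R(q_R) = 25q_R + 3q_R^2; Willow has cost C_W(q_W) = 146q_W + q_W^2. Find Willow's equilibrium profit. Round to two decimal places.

1230.19

Rigel's profit: π_R = (318 - 2Q)q_R - (25q_R + 3q_R²). Setting ∂π_R/∂q_R = 0: 293 - 10q_R - 2(q_W) = 0.
Willow's profit: π_W = (318 - 2Q)q_W - (146q_W + q_W²). Setting ∂π_W/∂q_W = 0: 172 - 6q_W - 2(q_R) = 0.
Rearranging gives the reaction functions q_R = (293 - 2q_W)/10 and q_W = (172 - 2q_R)/6.
Substituting one into the other gives q_R = 101/4 and q_W = 81/4.
Price P = 318 - 2·(91/2) = 227.
Willow's profit: 227·(81/4) - 146·(81/4) - (81/4)² = 1230.1875.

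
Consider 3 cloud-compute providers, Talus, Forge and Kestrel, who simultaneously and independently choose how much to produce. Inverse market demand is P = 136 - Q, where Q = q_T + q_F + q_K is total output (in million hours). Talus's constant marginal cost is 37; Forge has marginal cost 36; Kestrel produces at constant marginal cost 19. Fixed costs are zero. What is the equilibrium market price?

57

Talus's profit: π_T = (136 - Q)q_T - (37q_T). Setting ∂π_T/∂q_T = 0: 99 - 2q_T - (q_F + q_K) = 0.
Forge's profit: π_F = (136 - Q)q_F - (36q_F). Setting ∂π_F/∂q_F = 0: 100 - 2q_F - (q_T + q_K) = 0.
Kestrel's first-order condition: 117 - 2q_K - (q_T + q_F) = 0.
Summing all 3 equations gives 316 − 4Q = 0, hence Q = 79.
Back-substituting: q_T = (99 − 79) = 20, q_F = (100 − 79) = 21, q_K = (117 − 79) = 38.
Total output Q = 79, so price P = 136 - 79 = 57.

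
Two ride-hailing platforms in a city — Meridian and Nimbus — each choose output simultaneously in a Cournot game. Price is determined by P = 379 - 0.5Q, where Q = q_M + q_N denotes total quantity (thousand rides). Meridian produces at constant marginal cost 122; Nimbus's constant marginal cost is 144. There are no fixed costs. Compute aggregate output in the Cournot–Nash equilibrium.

328

Meridian's profit: π_M = (379 - 0.5Q)q_M - (122q_M). Setting ∂π_M/∂q_M = 0: 257 - q_M - (1/2)(q_N) = 0.
Nimbus's profit: π_N = (379 - 0.5Q)q_N - (144q_N). Setting ∂π_N/∂q_N = 0: 235 - q_N - (1/2)(q_M) = 0.
Rearranging gives the reaction functions q_M = (257 - (1/2)q_N) and q_N = (235 - (1/2)q_M).
Solving the pair: q_M = 186, q_N = 142.
Total output Q = 186 + 142 = 328.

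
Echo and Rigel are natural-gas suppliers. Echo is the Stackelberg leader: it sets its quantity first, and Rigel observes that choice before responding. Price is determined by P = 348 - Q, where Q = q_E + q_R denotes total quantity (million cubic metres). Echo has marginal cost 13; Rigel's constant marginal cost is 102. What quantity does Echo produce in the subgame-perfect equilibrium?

Solve by backward induction. Given q_E, the follower Rigel maximises π_R = (348 - q_E - q_R)q_R - 102q_R.
∂π_R/∂q_R = 246 - q_E - 2q_R = 0 gives the reaction function q_R = (246 - q_E)/2.
The leader anticipates this reaction. Substituting into P = 348 - Q gives P = 225 - (1/2)q_E, so π_E = (225 - (1/2)q_E)q_E - 13q_E.
Leader FOC: 212 - q_E = 0, so q_E = 212.
Then q_R = (246 - 212)/2 = 17.

212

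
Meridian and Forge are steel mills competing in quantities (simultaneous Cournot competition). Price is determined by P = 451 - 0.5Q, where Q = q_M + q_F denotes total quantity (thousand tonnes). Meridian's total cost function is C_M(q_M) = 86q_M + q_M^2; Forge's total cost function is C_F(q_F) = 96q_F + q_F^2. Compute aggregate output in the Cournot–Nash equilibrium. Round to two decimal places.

205.71

Meridian's profit: π_M = (451 - 0.5Q)q_M - (86q_M + q_M²). Setting ∂π_M/∂q_M = 0: 365 - 3q_M - (1/2)(q_F) = 0.
Forge's first-order condition: 355 - 3q_F - (1/2)(q_M) = 0.
Rearranging gives the reaction functions q_M = (365 - (1/2)q_F)/3 and q_F = (355 - (1/2)q_M)/3.
Substituting one into the other gives q_M = 734/7 and q_F = 706/7.
Total output Q = 734/7 + 706/7 = 1440/7.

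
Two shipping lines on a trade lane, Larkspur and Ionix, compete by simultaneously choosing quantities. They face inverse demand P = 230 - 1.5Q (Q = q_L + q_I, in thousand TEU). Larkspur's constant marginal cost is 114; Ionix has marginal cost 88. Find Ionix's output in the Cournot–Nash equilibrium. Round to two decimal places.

Larkspur's profit: π_L = (230 - 1.5Q)q_L - (114q_L). Setting ∂π_L/∂q_L = 0: 116 - 3q_L - (3/2)(q_I) = 0.
Ionix's first-order condition: 142 - 3q_I - (3/2)(q_L) = 0.
So q_L = (116 - (3/2)q_I)/3 and q_I = (142 - (3/2)q_L)/3.
Substituting one into the other gives q_L = 20 and q_I = 112/3.

37.33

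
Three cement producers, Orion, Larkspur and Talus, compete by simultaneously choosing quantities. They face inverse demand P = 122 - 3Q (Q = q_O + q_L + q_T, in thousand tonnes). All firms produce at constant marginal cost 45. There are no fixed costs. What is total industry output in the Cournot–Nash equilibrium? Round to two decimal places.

Each firm earns π_i = (122 - 3Q)q_i - 45q_i.
First-order condition (treating rivals' output as given): 77 - 6q_i - 3·Σ_{j≠i} q_j = 0.
With identical firms every q_j equals q_i, so Σ_{j≠i} q_j = 2q_i and 77 = 12q_i, giving q_i = 77/12.
Total output Q = 77/12 + 77/12 + 77/12 = 77/4.

19.25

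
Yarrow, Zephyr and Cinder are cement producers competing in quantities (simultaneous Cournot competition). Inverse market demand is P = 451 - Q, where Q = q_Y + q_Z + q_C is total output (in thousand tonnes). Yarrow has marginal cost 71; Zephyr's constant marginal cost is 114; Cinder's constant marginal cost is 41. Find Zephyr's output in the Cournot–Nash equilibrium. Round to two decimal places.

55.25

Yarrow's profit: π_Y = (451 - Q)q_Y - (71q_Y). Setting ∂π_Y/∂q_Y = 0: 380 - 2q_Y - (q_Z + q_C) = 0.
Zephyr's profit: π_Z = (451 - Q)q_Z - (114q_Z). Setting ∂π_Z/∂q_Z = 0: 337 - 2q_Z - (q_Y + q_C) = 0.
Cinder's first-order condition: 410 - 2q_C - (q_Y + q_Z) = 0.
Adding the 3 conditions: 1127 − 2Q − 2Q = 0, i.e. Q = 1127/4.
Back-substituting: q_Y = (380 − 1127/4) = 393/4, q_Z = (337 − 1127/4) = 221/4, q_C = (410 − 1127/4) = 513/4.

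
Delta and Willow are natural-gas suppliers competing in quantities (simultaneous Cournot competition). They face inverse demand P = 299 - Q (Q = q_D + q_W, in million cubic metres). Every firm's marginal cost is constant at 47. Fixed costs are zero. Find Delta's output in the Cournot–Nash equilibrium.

84

A representative firm's profit is π_i = q_i(299 - Q) - 47q_i.
Setting ∂π_i/∂q_i = 0 with rivals' quantities fixed: 252 - 2q_i - q_j = 0.
With identical firms every q_j equals q_i, so q_j = q_i and 252 = 3q_i, giving q_i = 84.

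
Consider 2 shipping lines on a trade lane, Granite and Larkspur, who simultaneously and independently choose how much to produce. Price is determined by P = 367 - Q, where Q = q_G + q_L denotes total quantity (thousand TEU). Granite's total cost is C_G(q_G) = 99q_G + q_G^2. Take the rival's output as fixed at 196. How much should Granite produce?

With the rival's output fixed at 196, Granite's profit is π_G = (367 - 196 - q_G)q_G - (99q_G + q_G²) = (171 - q_G)q_G - (99q_G + q_G²).
∂π_G/∂q_G = 72 - 4q_G = 0, so q_G = 18.

18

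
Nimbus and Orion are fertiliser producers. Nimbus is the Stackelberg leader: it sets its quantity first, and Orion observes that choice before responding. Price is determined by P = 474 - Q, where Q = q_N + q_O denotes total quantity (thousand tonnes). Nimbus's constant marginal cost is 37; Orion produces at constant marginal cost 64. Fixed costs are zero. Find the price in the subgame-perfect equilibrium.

153

The follower Orion best-responds to any q_N: π_O = (474 - Q)q_O - 64q_O.
Follower FOC: 410 - q_N - 2q_O = 0, so q_O(q_N) = (410 - q_N)/2.
Nimbus substitutes q_O(q_N) into its own profit: π_N = q_N(474 - q_N - (410 - q_N)/2) - 37q_N = (269 - (1/2)q_N)q_N - 37q_N.
Leader FOC: 232 - q_N = 0, so q_N = 232.
Then q_O = (410 - 232)/2 = 89.
Total output Q = 321, so price P = 474 - 321 = 153.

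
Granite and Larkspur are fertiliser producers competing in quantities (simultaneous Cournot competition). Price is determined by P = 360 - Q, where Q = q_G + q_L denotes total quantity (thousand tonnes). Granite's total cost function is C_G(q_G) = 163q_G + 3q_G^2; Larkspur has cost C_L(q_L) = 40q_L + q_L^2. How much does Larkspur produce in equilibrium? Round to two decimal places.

Granite's profit: π_G = (360 - Q)q_G - (163q_G + 3q_G²). Setting ∂π_G/∂q_G = 0: 197 - 8q_G - (q_L) = 0.
Larkspur's profit: π_L = (360 - Q)q_L - (40q_L + q_L²). Setting ∂π_L/∂q_L = 0: 320 - 4q_L - (q_G) = 0.
So q_G = (197 - q_L)/8 and q_L = (320 - q_G)/4.
Substituting one into the other gives q_G = 468/31 and q_L = 76.2258.

76.23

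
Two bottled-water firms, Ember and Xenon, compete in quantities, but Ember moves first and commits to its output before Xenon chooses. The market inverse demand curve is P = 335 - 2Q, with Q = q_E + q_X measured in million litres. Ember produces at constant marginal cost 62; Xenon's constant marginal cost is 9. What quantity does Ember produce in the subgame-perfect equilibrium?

55

Solve by backward induction. Given q_E, the follower Xenon maximises π_X = (335 - 2q_E - 2q_X)q_X - 9q_X.
Setting the follower's marginal profit to zero, 326 - 2q_E - 4q_X = 0, i.e. q_X = (326 - 2q_E)/4.
Ember substitutes q_X(q_E) into its own profit: π_E = q_E(335 - 2q_E - (326 - 2q_E)/2) - 62q_E = (172 - q_E)q_E - 62q_E.
Leader FOC: 110 - 2q_E = 0, so q_E = 55.
Then q_X = (326 - 2·55)/4 = 54.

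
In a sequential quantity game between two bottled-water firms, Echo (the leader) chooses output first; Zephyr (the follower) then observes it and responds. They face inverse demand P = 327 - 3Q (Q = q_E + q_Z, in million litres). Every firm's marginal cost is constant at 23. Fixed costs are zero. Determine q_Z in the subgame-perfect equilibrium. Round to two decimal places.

25.33

Solve by backward induction. Given q_E, the follower Zephyr maximises π_Z = (327 - 3q_E - 3q_Z)q_Z - 23q_Z.
Follower FOC: 304 - 3q_E - 6q_Z = 0, so q_Z(q_E) = (304 - 3q_E)/6.
Echo substitutes q_Z(q_E) into its own profit: π_E = q_E(327 - 3q_E - (304 - 3q_E)/2) - 23q_E = (175 - (3/2)q_E)q_E - 23q_E.
Leader FOC: 152 - 3q_E = 0, so q_E = 152/3.
Then q_Z = (304 - 3·(152/3))/6 = 76/3.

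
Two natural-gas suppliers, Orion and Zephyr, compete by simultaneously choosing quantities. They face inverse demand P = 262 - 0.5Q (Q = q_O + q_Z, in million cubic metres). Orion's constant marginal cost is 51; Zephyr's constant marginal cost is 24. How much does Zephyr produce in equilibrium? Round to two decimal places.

176.67

Orion's profit: π_O = (262 - 0.5Q)q_O - (51q_O). Setting ∂π_O/∂q_O = 0: 211 - q_O - (1/2)(q_Z) = 0.
Zephyr's first-order condition: 238 - q_Z - (1/2)(q_O) = 0.
So q_O = (211 - (1/2)q_Z) and q_Z = (238 - (1/2)q_O).
Substituting one into the other gives q_O = 368/3 and q_Z = 530/3.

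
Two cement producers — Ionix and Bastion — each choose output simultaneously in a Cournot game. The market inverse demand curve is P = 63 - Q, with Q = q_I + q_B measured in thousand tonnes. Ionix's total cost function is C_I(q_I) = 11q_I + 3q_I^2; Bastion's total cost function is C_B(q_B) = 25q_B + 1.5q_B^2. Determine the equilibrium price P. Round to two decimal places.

Ionix's profit: π_I = (63 - Q)q_I - (11q_I + 3q_I²). Setting ∂π_I/∂q_I = 0: 52 - 8q_I - (q_B) = 0.
Bastion's first-order condition: 38 - 5q_B - (q_I) = 0.
So q_I = (52 - q_B)/8 and q_B = (38 - q_I)/5.
Substituting one into the other gives q_I = 74/13 and q_B = 84/13.
Total output Q = 158/13, so price P = 63 - 158/13 = 661/13.

50.85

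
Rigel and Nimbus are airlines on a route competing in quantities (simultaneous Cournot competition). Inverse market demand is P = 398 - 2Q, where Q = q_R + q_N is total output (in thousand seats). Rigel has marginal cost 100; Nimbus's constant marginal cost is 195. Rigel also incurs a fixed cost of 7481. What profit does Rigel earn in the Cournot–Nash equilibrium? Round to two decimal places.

1099.50

Rigel's profit: π_R = (398 - 2Q)q_R - (100q_R). Setting ∂π_R/∂q_R = 0: 298 - 4q_R - 2(q_N) = 0.
Nimbus's first-order condition: 203 - 4q_N - 2(q_R) = 0.
So q_R = (298 - 2q_N)/4 and q_N = (203 - 2q_R)/4.
Substituting one into the other gives q_R = 131/2 and q_N = 18.
Price P = 398 - 2·(167/2) = 231.
Rigel's profit: (231 - 100)·(131/2) - 7481 = 1099.5000.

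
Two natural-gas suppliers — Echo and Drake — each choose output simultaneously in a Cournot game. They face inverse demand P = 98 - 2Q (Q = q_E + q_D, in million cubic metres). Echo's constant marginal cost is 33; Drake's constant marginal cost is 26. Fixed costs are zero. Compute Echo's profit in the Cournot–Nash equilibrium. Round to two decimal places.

Echo's profit: π_E = (98 - 2Q)q_E - (33q_E). Setting ∂π_E/∂q_E = 0: 65 - 4q_E - 2(q_D) = 0.
Drake's profit: π_D = (98 - 2Q)q_D - (26q_D). Setting ∂π_D/∂q_D = 0: 72 - 4q_D - 2(q_E) = 0.
Rearranging gives the reaction functions q_E = (65 - 2q_D)/4 and q_D = (72 - 2q_E)/4.
Solving the pair: q_E = 29/3, q_D = 79/6.
Price P = 98 - 2·(137/6) = 157/3.
Echo's profit: (157/3 - 33)·(29/3) = 1682/9.

186.89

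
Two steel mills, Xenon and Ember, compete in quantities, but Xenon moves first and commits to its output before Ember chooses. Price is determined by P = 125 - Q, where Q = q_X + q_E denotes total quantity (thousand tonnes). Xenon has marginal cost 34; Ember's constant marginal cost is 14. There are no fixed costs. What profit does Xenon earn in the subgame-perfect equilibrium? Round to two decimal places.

630.13

Solve by backward induction. Given q_X, the follower Ember maximises π_E = (125 - q_X - q_E)q_E - 14q_E.
∂π_E/∂q_E = 111 - q_X - 2q_E = 0 gives the reaction function q_E = (111 - q_X)/2.
The leader anticipates this reaction. Substituting into P = 125 - Q gives P = 139/2 - (1/2)q_X, so π_X = (139/2 - (1/2)q_X)q_X - 34q_X.
Leader FOC: 71/2 - q_X = 0, so q_X = 71/2.
Then q_E = (111 - 71/2)/2 = 151/4.
Price P = 125 - 293/4 = 207/4.
Xenon's profit: (207/4 - 34)·(71/2) = 630.1250.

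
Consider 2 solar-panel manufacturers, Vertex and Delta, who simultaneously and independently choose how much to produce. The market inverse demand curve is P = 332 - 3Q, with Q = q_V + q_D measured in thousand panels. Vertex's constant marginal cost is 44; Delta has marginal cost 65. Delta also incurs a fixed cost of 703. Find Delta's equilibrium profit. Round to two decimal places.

Vertex's profit: π_V = (332 - 3Q)q_V - (44q_V). Setting ∂π_V/∂q_V = 0: 288 - 6q_V - 3(q_D) = 0.
Delta's profit: π_D = (332 - 3Q)q_D - (65q_D). Setting ∂π_D/∂q_D = 0: 267 - 6q_D - 3(q_V) = 0.
Best responses: q_V = (288 - 3q_D)/6, q_D = (267 - 3q_V)/6.
Solving the pair: q_V = 103/3, q_D = 82/3.
Price P = 332 - 3·(185/3) = 147.
Delta's profit: (147 - 65)·(82/3) - 703 = 1538.3333.

1538.33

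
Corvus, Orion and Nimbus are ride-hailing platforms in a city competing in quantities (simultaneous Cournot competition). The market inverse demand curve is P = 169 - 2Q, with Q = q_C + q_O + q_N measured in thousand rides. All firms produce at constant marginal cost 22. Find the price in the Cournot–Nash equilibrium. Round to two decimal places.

A representative firm's profit is π_i = q_i(169 - 2Q) - 22q_i.
Setting ∂π_i/∂q_i = 0 with rivals' quantities fixed: 147 - 4q_i - 2·Σ_{j≠i} q_j = 0.
By symmetry each firm produces the same amount; substituting Σ_{j≠i} q_j = 2q_i yields q_i = 147/8.
Total output Q = 441/8, so price P = 169 - 2·(441/8) = 235/4.

58.75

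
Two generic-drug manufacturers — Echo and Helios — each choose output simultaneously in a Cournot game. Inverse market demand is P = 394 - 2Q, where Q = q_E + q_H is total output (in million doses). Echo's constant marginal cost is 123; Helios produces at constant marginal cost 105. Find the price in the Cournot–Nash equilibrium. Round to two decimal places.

207.33

Echo's profit: π_E = (394 - 2Q)q_E - (123q_E). Setting ∂π_E/∂q_E = 0: 271 - 4q_E - 2(q_H) = 0.
Helios's first-order condition: 289 - 4q_H - 2(q_E) = 0.
So q_E = (271 - 2q_H)/4 and q_H = (289 - 2q_E)/4.
Solving the pair: q_E = 253/6, q_H = 307/6.
Total output Q = 280/3, so price P = 394 - 2·(280/3) = 622/3.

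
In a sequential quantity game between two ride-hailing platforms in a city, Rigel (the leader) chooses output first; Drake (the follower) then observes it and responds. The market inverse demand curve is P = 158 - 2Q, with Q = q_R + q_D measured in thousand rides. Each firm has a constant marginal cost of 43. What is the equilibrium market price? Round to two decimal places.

Solve by backward induction. Given q_R, the follower Drake maximises π_D = (158 - 2q_R - 2q_D)q_D - 43q_D.
∂π_D/∂q_D = 115 - 2q_R - 4q_D = 0 gives the reaction function q_D = (115 - 2q_R)/4.
The leader anticipates this reaction. Substituting into P = 158 - 2Q gives P = 201/2 - q_R, so π_R = (201/2 - q_R)q_R - 43q_R.
The leader's first-order condition 115/2 - 2q_R = 0 yields q_R = 115/4.
Then q_D = (115 - 2·(115/4))/4 = 115/8.
Total output Q = 345/8, so price P = 158 - 2·(345/8) = 287/4.

71.75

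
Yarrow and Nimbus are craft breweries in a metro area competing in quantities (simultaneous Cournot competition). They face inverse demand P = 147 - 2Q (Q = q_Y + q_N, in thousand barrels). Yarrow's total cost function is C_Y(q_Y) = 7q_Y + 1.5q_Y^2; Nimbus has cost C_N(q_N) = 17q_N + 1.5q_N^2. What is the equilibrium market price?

87

Yarrow's profit: π_Y = (147 - 2Q)q_Y - (7q_Y + (3/2)q_Y²). Setting ∂π_Y/∂q_Y = 0: 140 - 7q_Y - 2(q_N) = 0.
Nimbus's profit: π_N = (147 - 2Q)q_N - (17q_N + (3/2)q_N²). Setting ∂π_N/∂q_N = 0: 130 - 7q_N - 2(q_Y) = 0.
So q_Y = (140 - 2q_N)/7 and q_N = (130 - 2q_Y)/7.
Substituting one into the other gives q_Y = 16 and q_N = 14.
Total output Q = 30, so price P = 147 - 2·30 = 87.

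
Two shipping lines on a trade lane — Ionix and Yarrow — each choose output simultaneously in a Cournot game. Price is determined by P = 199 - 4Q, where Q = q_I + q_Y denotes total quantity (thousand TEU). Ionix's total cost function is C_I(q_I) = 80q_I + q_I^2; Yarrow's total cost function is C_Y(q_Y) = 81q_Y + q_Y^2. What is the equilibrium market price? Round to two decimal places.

Ionix's profit: π_I = (199 - 4Q)q_I - (80q_I + q_I²). Setting ∂π_I/∂q_I = 0: 119 - 10q_I - 4(q_Y) = 0.
Yarrow's profit: π_Y = (199 - 4Q)q_Y - (81q_Y + q_Y²). Setting ∂π_Y/∂q_Y = 0: 118 - 10q_Y - 4(q_I) = 0.
So q_I = (119 - 4q_Y)/10 and q_Y = (118 - 4q_I)/10.
Solving the pair: q_I = 359/42, q_Y = 176/21.
Total output Q = 237/14, so price P = 199 - 4·(237/14) = 919/7.

131.29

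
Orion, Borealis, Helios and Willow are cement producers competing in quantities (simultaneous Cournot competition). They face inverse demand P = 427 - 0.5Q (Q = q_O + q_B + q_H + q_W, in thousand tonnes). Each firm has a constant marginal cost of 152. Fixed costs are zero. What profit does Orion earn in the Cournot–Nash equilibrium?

6050

Each firm earns π_i = (427 - 0.5Q)q_i - 152q_i.
Setting ∂π_i/∂q_i = 0 with rivals' quantities fixed: 275 - q_i - (1/2)·Σ_{j≠i} q_j = 0.
With identical firms every q_j equals q_i, so Σ_{j≠i} q_j = 3q_i and 275 = (5/2)q_i, giving q_i = 110.
Price P = 427 - (1/2)·440 = 207.
Orion's profit: (207 - 152)·110 = 6050.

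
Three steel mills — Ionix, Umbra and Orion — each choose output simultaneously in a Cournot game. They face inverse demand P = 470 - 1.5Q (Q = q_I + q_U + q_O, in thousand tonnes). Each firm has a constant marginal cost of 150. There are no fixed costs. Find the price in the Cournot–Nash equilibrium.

Each firm earns π_i = (470 - 1.5Q)q_i - 150q_i.
Setting ∂π_i/∂q_i = 0 with rivals' quantities fixed: 320 - 3q_i - (3/2)·Σ_{j≠i} q_j = 0.
With identical firms every q_j equals q_i, so Σ_{j≠i} q_j = 2q_i and 320 = 6q_i, giving q_i = 160/3.
Total output Q = 160, so price P = 470 - (3/2)·160 = 230.

230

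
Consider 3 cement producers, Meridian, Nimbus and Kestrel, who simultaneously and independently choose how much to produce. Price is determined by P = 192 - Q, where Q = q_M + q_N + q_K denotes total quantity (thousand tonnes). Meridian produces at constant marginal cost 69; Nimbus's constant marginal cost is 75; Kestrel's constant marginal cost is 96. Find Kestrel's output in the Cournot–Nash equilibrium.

Meridian's profit: π_M = (192 - Q)q_M - (69q_M). Setting ∂π_M/∂q_M = 0: 123 - 2q_M - (q_N + q_K) = 0.
Nimbus's first-order condition: 117 - 2q_N - (q_M + q_K) = 0.
Kestrel's profit: π_K = (192 - Q)q_K - (96q_K). Setting ∂π_K/∂q_K = 0: 96 - 2q_K - (q_M + q_N) = 0.
Summing all 3 equations gives 336 − 4Q = 0, hence Q = 84.
Back-substituting: q_M = (123 − 84) = 39, q_N = (117 − 84) = 33, q_K = (96 − 84) = 12.

12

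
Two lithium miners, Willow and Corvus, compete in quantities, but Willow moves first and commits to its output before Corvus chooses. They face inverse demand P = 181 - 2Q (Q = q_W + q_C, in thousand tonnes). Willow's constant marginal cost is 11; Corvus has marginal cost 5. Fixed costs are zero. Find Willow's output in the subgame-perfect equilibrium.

Solve by backward induction. Given q_W, the follower Corvus maximises π_C = (181 - 2q_W - 2q_C)q_C - 5q_C.
Setting the follower's marginal profit to zero, 176 - 2q_W - 4q_C = 0, i.e. q_C = (176 - 2q_W)/4.
Willow substitutes q_C(q_W) into its own profit: π_W = q_W(181 - 2q_W - (176 - 2q_W)/2) - 11q_W = (93 - q_W)q_W - 11q_W.
Maximising: ∂π_W/∂q_W = 82 - 2q_W = 0, giving q_W = 41.
Then q_C = (176 - 2·41)/4 = 47/2.

41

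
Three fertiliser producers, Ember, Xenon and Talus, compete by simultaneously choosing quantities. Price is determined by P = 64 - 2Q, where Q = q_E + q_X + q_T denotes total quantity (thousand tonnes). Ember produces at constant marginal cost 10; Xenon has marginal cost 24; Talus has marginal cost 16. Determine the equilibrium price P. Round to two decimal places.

Ember's profit: π_E = (64 - 2Q)q_E - (10q_E). Setting ∂π_E/∂q_E = 0: 54 - 4q_E - 2(q_X + q_T) = 0.
Xenon's profit: π_X = (64 - 2Q)q_X - (24q_X). Setting ∂π_X/∂q_X = 0: 40 - 4q_X - 2(q_E + q_T) = 0.
Talus's first-order condition: 48 - 4q_T - 2(q_E + q_X) = 0.
Summing all 3 equations gives 142 − 8Q = 0, hence Q = 71/4.
Back-substituting: q_E = (54 − 71/2)/2 = 37/4, q_X = (40 − 71/2)/2 = 9/4, q_T = (48 − 71/2)/2 = 25/4.
Total output Q = 71/4, so price P = 64 - 2·(71/4) = 57/2.

28.50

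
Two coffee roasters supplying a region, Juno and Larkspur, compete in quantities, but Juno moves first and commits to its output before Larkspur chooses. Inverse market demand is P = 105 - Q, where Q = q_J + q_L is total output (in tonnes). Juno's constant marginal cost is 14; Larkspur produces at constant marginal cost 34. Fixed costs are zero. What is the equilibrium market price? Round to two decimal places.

Solve by backward induction. Given q_J, the follower Larkspur maximises π_L = (105 - q_J - q_L)q_L - 34q_L.
∂π_L/∂q_L = 71 - q_J - 2q_L = 0 gives the reaction function q_L = (71 - q_J)/2.
Juno substitutes q_L(q_J) into its own profit: π_J = q_J(105 - q_J - (71 - q_J)/2) - 14q_J = (139/2 - (1/2)q_J)q_J - 14q_J.
The leader's first-order condition 111/2 - q_J = 0 yields q_J = 111/2.
Then q_L = (71 - 111/2)/2 = 31/4.
Total output Q = 253/4, so price P = 105 - 253/4 = 167/4.

41.75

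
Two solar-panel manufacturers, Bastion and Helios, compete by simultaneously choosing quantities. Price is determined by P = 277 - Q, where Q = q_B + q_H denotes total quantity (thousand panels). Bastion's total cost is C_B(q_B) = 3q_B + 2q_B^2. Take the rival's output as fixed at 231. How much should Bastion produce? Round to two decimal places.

7.17

With the rival's output fixed at 231, Bastion's profit is π_B = (277 - 231 - q_B)q_B - (3q_B + 2q_B²) = (46 - q_B)q_B - (3q_B + 2q_B²).
∂π_B/∂q_B = 43 - 6q_B = 0, so q_B = 43/6.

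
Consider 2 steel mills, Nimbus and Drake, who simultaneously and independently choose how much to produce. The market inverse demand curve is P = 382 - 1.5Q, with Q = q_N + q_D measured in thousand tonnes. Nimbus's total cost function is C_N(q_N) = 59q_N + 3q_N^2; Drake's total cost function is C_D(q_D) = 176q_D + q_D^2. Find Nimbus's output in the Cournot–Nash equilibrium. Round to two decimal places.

Nimbus's profit: π_N = (382 - 1.5Q)q_N - (59q_N + 3q_N²). Setting ∂π_N/∂q_N = 0: 323 - 9q_N - (3/2)(q_D) = 0.
Drake's profit: π_D = (382 - 1.5Q)q_D - (176q_D + q_D²). Setting ∂π_D/∂q_D = 0: 206 - 5q_D - (3/2)(q_N) = 0.
So q_N = (323 - (3/2)q_D)/9 and q_D = (206 - (3/2)q_N)/5.
Solving the pair: q_N = 30.5497, q_D = 1826/57.

30.55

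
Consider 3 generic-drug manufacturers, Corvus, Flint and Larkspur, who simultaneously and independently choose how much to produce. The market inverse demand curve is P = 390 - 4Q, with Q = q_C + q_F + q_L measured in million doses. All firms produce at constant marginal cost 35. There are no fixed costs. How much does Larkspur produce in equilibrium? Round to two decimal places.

22.19

A representative firm's profit is π_i = q_i(390 - 4Q) - 35q_i.
Setting ∂π_i/∂q_i = 0 with rivals' quantities fixed: 355 - 8q_i - 4·Σ_{j≠i} q_j = 0.
By symmetry each firm produces the same amount; substituting Σ_{j≠i} q_j = 2q_i yields q_i = 355/16.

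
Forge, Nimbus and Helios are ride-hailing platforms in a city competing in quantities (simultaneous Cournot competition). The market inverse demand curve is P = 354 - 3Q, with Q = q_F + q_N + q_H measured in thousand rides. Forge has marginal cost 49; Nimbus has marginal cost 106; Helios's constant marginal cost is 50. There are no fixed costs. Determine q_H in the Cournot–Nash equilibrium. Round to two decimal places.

29.92

Forge's profit: π_F = (354 - 3Q)q_F - (49q_F). Setting ∂π_F/∂q_F = 0: 305 - 6q_F - 3(q_N + q_H) = 0.
Nimbus's profit: π_N = (354 - 3Q)q_N - (106q_N). Setting ∂π_N/∂q_N = 0: 248 - 6q_N - 3(q_F + q_H) = 0.
Helios's first-order condition: 304 - 6q_H - 3(q_F + q_N) = 0.
Adding the 3 first-order conditions: 857 − 12Q = 0, so Q = 857/12.
Back-substituting: q_F = (305 − 857/4)/3 = 121/4, q_N = (248 − 857/4)/3 = 45/4, q_H = (304 − 857/4)/3 = 359/12.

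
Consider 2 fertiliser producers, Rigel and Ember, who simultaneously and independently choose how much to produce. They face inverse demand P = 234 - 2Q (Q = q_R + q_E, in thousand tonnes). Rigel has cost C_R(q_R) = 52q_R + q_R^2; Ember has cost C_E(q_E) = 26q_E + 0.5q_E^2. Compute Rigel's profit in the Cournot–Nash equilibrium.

1083

Rigel's profit: π_R = (234 - 2Q)q_R - (52q_R + q_R²). Setting ∂π_R/∂q_R = 0: 182 - 6q_R - 2(q_E) = 0.
Ember's first-order condition: 208 - 5q_E - 2(q_R) = 0.
Best responses: q_R = (182 - 2q_E)/6, q_E = (208 - 2q_R)/5.
Solving the pair: q_R = 19, q_E = 34.
Price P = 234 - 2·53 = 128.
Rigel's profit: 128·19 - 52·19 - 19² = 1083.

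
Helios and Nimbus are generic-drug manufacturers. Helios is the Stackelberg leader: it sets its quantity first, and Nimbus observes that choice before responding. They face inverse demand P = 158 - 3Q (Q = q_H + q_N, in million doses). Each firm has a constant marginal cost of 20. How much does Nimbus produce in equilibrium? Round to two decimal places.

The follower Nimbus best-responds to any q_H: π_N = (158 - 3Q)q_N - 20q_N.
Follower FOC: 138 - 3q_H - 6q_N = 0, so q_N(q_H) = (138 - 3q_H)/6.
The leader anticipates this reaction. Substituting into P = 158 - 3Q gives P = 89 - (3/2)q_H, so π_H = (89 - (3/2)q_H)q_H - 20q_H.
The leader's first-order condition 69 - 3q_H = 0 yields q_H = 23.
Then q_N = (138 - 3·23)/6 = 23/2.

11.50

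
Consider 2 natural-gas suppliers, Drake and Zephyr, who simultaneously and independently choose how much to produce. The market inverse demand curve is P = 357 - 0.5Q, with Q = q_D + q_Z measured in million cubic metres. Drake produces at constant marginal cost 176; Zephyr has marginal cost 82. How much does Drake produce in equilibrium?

Drake's profit: π_D = (357 - 0.5Q)q_D - (176q_D). Setting ∂π_D/∂q_D = 0: 181 - q_D - (1/2)(q_Z) = 0.
Zephyr's profit: π_Z = (357 - 0.5Q)q_Z - (82q_Z). Setting ∂π_Z/∂q_Z = 0: 275 - q_Z - (1/2)(q_D) = 0.
Best responses: q_D = (181 - (1/2)q_Z), q_Z = (275 - (1/2)q_D).
Substituting one into the other gives q_D = 58 and q_Z = 246.

58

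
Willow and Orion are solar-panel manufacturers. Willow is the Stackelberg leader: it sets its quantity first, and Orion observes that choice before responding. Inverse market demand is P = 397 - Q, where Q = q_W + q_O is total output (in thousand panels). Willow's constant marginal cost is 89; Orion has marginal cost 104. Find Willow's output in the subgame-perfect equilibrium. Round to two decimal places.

The follower Orion best-responds to any q_W: π_O = (397 - Q)q_O - 104q_O.
Follower FOC: 293 - q_W - 2q_O = 0, so q_O(q_W) = (293 - q_W)/2.
Willow substitutes q_O(q_W) into its own profit: π_W = q_W(397 - q_W - (293 - q_W)/2) - 89q_W = (501/2 - (1/2)q_W)q_W - 89q_W.
Leader FOC: 323/2 - q_W = 0, so q_W = 323/2.
Then q_O = (293 - 323/2)/2 = 263/4.

161.50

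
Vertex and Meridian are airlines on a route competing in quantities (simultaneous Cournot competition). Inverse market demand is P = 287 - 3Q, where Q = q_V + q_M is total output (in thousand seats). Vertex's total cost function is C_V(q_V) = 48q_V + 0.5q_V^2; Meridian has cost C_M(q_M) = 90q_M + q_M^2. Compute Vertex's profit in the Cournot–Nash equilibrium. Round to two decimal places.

Vertex's profit: π_V = (287 - 3Q)q_V - (48q_V + (1/2)q_V²). Setting ∂π_V/∂q_V = 0: 239 - 7q_V - 3(q_M) = 0.
Meridian's first-order condition: 197 - 8q_M - 3(q_V) = 0.
Best responses: q_V = (239 - 3q_M)/7, q_M = (197 - 3q_V)/8.
Solving the pair: q_V = 1321/47, q_M = 662/47.
Price P = 287 - 3·(1983/47) = 160.4255.
Vertex's profit: 160.4255·(1321/47) - 48·(1321/47) - (1/2)(1321/47)² = 2764.8907.

2764.89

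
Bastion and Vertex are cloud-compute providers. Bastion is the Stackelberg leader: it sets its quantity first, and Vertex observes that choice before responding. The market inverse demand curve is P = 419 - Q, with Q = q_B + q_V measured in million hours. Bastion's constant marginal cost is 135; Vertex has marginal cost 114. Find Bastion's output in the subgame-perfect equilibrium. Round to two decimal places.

Solve by backward induction. Given q_B, the follower Vertex maximises π_V = (419 - q_B - q_V)q_V - 114q_V.
Setting the follower's marginal profit to zero, 305 - q_B - 2q_V = 0, i.e. q_V = (305 - q_B)/2.
The leader anticipates this reaction. Substituting into P = 419 - Q gives P = 533/2 - (1/2)q_B, so π_B = (533/2 - (1/2)q_B)q_B - 135q_B.
Leader FOC: 263/2 - q_B = 0, so q_B = 263/2.
Then q_V = (305 - 263/2)/2 = 347/4.

131.50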